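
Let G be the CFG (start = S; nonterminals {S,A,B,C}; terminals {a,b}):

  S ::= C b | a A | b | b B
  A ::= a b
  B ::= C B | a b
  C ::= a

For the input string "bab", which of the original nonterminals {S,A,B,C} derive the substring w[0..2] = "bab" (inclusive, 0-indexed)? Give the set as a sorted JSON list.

Convert to CNF:
  S -> C T1 | T0 A | T1 B | b
  A -> T0 T1
  B -> C B | T0 T1
  C -> a
  T0 -> a
  T1 -> b

Fill CYK table bottom-up, restricted to cells inside w[0..2]:
  cell(0,0) b: {S,T1}  orig:{S}
  cell(1,1) a: {C,T0}  orig:{C}
  cell(2,2) b: {S,T1}  orig:{S}
  cell(0,1) ba: ∅
  cell(1,2) ab: {A,B,S}
  cell(0,2) bab: {S}

Original NTs in T[0,2] deriving "bab": ["S"]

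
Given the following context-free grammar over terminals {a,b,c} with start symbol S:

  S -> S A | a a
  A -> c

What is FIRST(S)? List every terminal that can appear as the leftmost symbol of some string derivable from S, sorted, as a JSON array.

FIRST sets, iterate to fixpoint:
round 1:
  A via A→c: +{c}
  S via S→a a: +{a}
  FIRST(S)={a}  FIRST(A)={c}
round 2: done
  FIRST(S)={a}  FIRST(A)={c}

FIRST(S) = ["a"]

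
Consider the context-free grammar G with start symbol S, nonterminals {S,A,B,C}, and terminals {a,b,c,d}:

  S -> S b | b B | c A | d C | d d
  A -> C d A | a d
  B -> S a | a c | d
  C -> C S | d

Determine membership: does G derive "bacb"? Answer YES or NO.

Convert to CNF:
  S -> S T3 | T0 C | T0 T0 | T2 A | T3 B
  A -> C X4 | T1 T0
  B -> S T1 | T1 T2 | d
  C -> C S | d
  T0 -> d
  T1 -> a
  T2 -> c
  T3 -> b
  X4 -> T0 A

Fill CYK table bottom-up:
  [0..0]={T3}  "b"  orig:{}
  [1..1]={T1}  "a"  orig:{}
  [2..2]={T2}  "c"  orig:{}
  [3..3]={T3}  "b"  orig:{}
  [0..1]=∅  "ba"
  [1..2]={B}  "ac"
  [2..3]=∅  "cb"
  [0..2]={S}  "bac"
  [1..3]=∅  "acb"
  [0..3]={S}  "bacb"

S ∈ T[0,3] ⇒ YES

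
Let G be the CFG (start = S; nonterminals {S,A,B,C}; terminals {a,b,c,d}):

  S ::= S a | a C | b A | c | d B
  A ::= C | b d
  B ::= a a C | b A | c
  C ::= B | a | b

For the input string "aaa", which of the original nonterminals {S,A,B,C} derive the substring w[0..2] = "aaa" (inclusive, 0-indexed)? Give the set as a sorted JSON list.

CNF form of G:
  S -> S T0 | T0 C | T1 A | T2 B | c
  A -> T0 X3 | T1 A | T1 T2 | a | b | c
  B -> T0 X4 | T1 A | c
  C -> T0 X5 | T1 A | a | b | c
  T0 -> a
  T1 -> b
  T2 -> d
  X3 -> T0 C
  X4 -> T0 C
  X5 -> T0 C

Fill CYK table bottom-up, restricted to cells inside w[0..2]:
  [0..0]={A,C,T0}  "a"  orig:{A,C}
  [1..1]={A,C,T0}  "a"  orig:{A,C}
  [2..2]={A,C,T0}  "a"  orig:{A,C}
  [0..1]={S,X3,X4,X5}  "aa"  orig:{S}
  [1..2]={S,X3,X4,X5}  "aa"  orig:{S}
  [0..2]={A,B,C,S}  "aaa"

Original NTs in T[0,2] deriving "aaa": ["A", "B", "C", "S"]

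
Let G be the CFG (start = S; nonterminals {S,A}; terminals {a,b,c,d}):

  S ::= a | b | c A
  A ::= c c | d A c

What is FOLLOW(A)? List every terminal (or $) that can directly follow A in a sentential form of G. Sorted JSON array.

Compute FIRST by fixpoint:
round 1:
  A via A→c c: +{c}
  A via A→d A c: +{d}
  S via S→a: +{a}
  S via S→b: +{b}
  S via S→c A: +{c}
  S: {a,b,c}  A: {c,d}
round 2: done
  S: {a,b,c}  A: {c,d}

FOLLOW iteration:
initialize: $ ∈ FOLLOW(S)
iter 1:
  A→d A c: FOLLOW(A) ⊇ FIRST(c) = {c}; new: +{c}
  S→c A: FOLLOW(A) ⊇ FOLLOW(S) ⊇ {$}; new: +{$}
  FOLLOW(S)={$}  FOLLOW(A)={$,c}
iter 2: (no change)
  FOLLOW(S)={$}  FOLLOW(A)={$,c}

FOLLOW(A) = ["$", "c"]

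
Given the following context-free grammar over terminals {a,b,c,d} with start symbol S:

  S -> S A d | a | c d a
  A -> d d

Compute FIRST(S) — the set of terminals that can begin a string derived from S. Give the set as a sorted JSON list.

FIRST iteration:
iter 1:
  A via A→d d: +{d}
  S via S→a: +{a}
  S via S→c d a: +{c}
  S: {a,c}  A: {d}
iter 2: (no change)
  S: {a,c}  A: {d}

FIRST(S) = ["a", "c"]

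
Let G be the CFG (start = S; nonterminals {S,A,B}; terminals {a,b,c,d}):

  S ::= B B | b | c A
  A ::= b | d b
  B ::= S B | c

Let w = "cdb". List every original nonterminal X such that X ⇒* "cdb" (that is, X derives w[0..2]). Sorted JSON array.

CNF form of G:
  S -> B B | T2 A | b
  A -> T0 T1 | b
  B -> S B | c
  T0 -> d
  T1 -> b
  T2 -> c

CYK fill, restricted to cells inside w[0..2]:
  cell(0,0) c: {B,T2}  orig:{B}
  cell(1,1) d: {T0}  orig:{}
  cell(2,2) b: {A,S,T1}  orig:{A,S}
  cell(0,1) cd: ∅
  cell(1,2) db: {A}
  cell(0,2) cdb: {S}

Original NTs in T[0,2] deriving "cdb": ["S"]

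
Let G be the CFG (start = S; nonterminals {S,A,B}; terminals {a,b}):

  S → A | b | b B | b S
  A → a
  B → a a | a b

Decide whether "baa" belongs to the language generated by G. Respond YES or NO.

Convert to CNF:
  S -> T1 B | T1 S | a | b
  A -> a
  B -> T0 T0 | T0 T1
  T0 -> a
  T1 -> b

CYK table (by increasing span):
  cell(0,0) b: {S,T1}  orig:{S}
  cell(1,1) a: {A,S,T0}  orig:{A,S}
  cell(2,2) a: {A,S,T0}  orig:{A,S}
  cell(0,1) ba: {S}
  cell(1,2) aa: {B}
  cell(0,2) baa: {S}

S ∈ T[0,2] ⇒ YES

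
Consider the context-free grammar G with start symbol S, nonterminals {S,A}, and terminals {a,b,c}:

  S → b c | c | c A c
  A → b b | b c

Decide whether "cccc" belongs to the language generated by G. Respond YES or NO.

Convert to CNF:
  S -> T0 T1 | T1 X2 | c
  A -> T0 T0 | T0 T1
  T0 -> b
  T1 -> c
  X2 -> A T1

Fill CYK table bottom-up:
  cell(0,0) c: {S,T1}  orig:{S}
  cell(1,1) c: {S,T1}  orig:{S}
  cell(2,2) c: {S,T1}  orig:{S}
  cell(3,3) c: {S,T1}  orig:{S}
  cell(0,1) cc: ∅
  cell(1,2) cc: ∅
  cell(2,3) cc: ∅
  cell(0,2) ccc: ∅
  cell(1,3) ccc: ∅
  cell(0,3) cccc: ∅

S ∉ T[0,3] ⇒ NO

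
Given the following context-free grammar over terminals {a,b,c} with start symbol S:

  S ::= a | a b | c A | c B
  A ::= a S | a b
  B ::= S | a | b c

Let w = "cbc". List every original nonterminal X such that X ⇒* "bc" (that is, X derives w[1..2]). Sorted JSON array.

CNF form of G:
  S -> T0 T1 | T2 A | T2 B | a
  A -> T0 S | T0 T1
  B -> T0 T1 | T1 T2 | T2 A | T2 B | a
  T0 -> a
  T1 -> b
  T2 -> c

CYK table (by increasing span), restricted to cells inside w[1..2]:
  T[1,1] 'b' = {T1}  orig:{}
  T[2,2] 'c' = {T2}  orig:{}
  T[1,2] 'bc' = {B}

Original NTs in T[1,2] deriving "bc": ["B"]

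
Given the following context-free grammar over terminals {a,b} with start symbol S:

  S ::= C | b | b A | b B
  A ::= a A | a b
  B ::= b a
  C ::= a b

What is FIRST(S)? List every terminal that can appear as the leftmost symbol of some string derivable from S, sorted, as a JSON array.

FIRST sets, iterate to fixpoint:
pass 1:
  A via A→a A: +{a}
  B via B→b a: +{b}
  C via C→a b: +{a}
  S via S→C: +{a}
  S via S→b: +{b}
  FIRST(S)={a,b}  FIRST(A)={a}  FIRST(B)={b}  FIRST(C)={a}
pass 2: — fixpoint
  FIRST(S)={a,b}  FIRST(A)={a}  FIRST(B)={b}  FIRST(C)={a}

FIRST(S) = ["a", "b"]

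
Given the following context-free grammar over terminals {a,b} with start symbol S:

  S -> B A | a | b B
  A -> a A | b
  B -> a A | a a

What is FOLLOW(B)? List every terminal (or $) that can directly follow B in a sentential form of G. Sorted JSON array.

Compute FIRST by fixpoint:
[1]
  A via A→a A: +{a}
  A via A→b: +{b}
  B via B→a A: +{a}
  S via S→B A: +{a}
  S via S→b B: +{b}
  S: {a,b}  A: {a,b}  B: {a}
[2] done
  S: {a,b}  A: {a,b}  B: {a}

Compute FOLLOW by fixpoint:
initialize: $ ∈ FOLLOW(S)
[1]
  S→B A: FOLLOW(B) ⊇ FIRST(A) = {a,b}; new: +{a,b}
  S→B A: FOLLOW(A) ⊇ FOLLOW(S) ⊇ {$}; new: +{$}
  S→b B: FOLLOW(B) ⊇ FOLLOW(S) ⊇ {$}; new: +{$}
  FOLLOW[S]={$}  FOLLOW[A]={$}  FOLLOW[B]={$,a,b}
[2]
  B→a A: FOLLOW(A) ⊇ FOLLOW(B) ⊇ {$,a,b}; new: +{a,b}
  FOLLOW[S]={$}  FOLLOW[A]={$,a,b}  FOLLOW[B]={$,a,b}
[3] (no change)
  FOLLOW[S]={$}  FOLLOW[A]={$,a,b}  FOLLOW[B]={$,a,b}

FOLLOW(B) = ["$", "a", "b"]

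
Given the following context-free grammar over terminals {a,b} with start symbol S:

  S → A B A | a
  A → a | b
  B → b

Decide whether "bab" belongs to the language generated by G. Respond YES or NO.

Convert to CNF:
  S -> A X0 | a
  A -> a | b
  B -> b
  X0 -> B A

Fill CYK table bottom-up:
  T[0,0] 'b' = {A,B}
  T[1,1] 'a' = {A,S}
  T[2,2] 'b' = {A,B}
  T[0,1] 'ba' = {X0}  orig:{}
  T[1,2] 'ab' = ∅
  T[0,2] 'bab' = ∅

S ∉ T[0,2] ⇒ NO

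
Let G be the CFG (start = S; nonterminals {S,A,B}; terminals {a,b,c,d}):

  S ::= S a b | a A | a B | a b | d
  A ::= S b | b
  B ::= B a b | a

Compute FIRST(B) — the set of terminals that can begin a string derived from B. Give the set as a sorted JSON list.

FIRST sets, iterate to fixpoint:
round 1:
  A via A→b: +{b}
  B via B→a: +{a}
  S via S→a A: +{a}
  S via S→d: +{d}
  FIRST[S]={a,d}  FIRST[A]={b}  FIRST[B]={a}
round 2:
  A via A→S b: +{a,d}
  FIRST[S]={a,d}  FIRST[A]={a,b,d}  FIRST[B]={a}
round 3: (no change)
  FIRST[S]={a,d}  FIRST[A]={a,b,d}  FIRST[B]={a}

FIRST(B) = ["a"]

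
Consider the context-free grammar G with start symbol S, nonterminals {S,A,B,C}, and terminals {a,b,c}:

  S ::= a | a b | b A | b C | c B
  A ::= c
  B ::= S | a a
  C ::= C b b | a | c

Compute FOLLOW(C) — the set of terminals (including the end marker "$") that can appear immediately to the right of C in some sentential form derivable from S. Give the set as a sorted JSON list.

Compute FIRST by fixpoint:
iter 1:
  A via A→c: +{c}
  B via B→a a: +{a}
  C via C→a: +{a}
  C via C→c: +{c}
  S via S→a: +{a}
  S via S→b A: +{b}
  S via S→c B: +{c}
  FIRST[S]={a,b,c}  FIRST[A]={c}  FIRST[B]={a}  FIRST[C]={a,c}
iter 2:
  B via B→S: +{b,c}
  FIRST[S]={a,b,c}  FIRST[A]={c}  FIRST[B]={a,b,c}  FIRST[C]={a,c}
iter 3: done
  FIRST[S]={a,b,c}  FIRST[A]={c}  FIRST[B]={a,b,c}  FIRST[C]={a,c}

Compute FOLLOW by fixpoint:
seed FOLLOW(S) with $
pass 1:
  C→C b b: FOLLOW(C) ⊇ FIRST(b) = {b}; new: +{b}
  S→b A: FOLLOW(A) ⊇ FOLLOW(S) ⊇ {$}; new: +{$}
  S→b C: FOLLOW(C) ⊇ FOLLOW(S) ⊇ {$}; new: +{$}
  S→c B: FOLLOW(B) ⊇ FOLLOW(S) ⊇ {$}; new: +{$}
  FOLLOW[S]={$}  FOLLOW[A]={$}  FOLLOW[B]={$}  FOLLOW[C]={$,b}
pass 2: — fixpoint
  FOLLOW[S]={$}  FOLLOW[A]={$}  FOLLOW[B]={$}  FOLLOW[C]={$,b}

FOLLOW(C) = ["$", "b"]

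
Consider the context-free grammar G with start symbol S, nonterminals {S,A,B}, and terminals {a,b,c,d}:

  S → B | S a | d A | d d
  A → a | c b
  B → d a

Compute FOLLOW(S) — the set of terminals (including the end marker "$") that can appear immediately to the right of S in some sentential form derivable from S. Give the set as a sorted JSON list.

FIRST sets, iterate to fixpoint:
round 1:
  A via A→a: +{a}
  A via A→c b: +{c}
  B via B→d a: +{d}
  S via S→B: +{d}
  S: {d}  A: {a,c}  B: {d}
round 2: (stable)
  S: {d}  A: {a,c}  B: {d}

Compute FOLLOW by fixpoint:
initialize: $ ∈ FOLLOW(S)
pass 1:
  S→B: FOLLOW(B) ⊇ FOLLOW(S) ⊇ {$}; new: +{$}
  S→S a: FOLLOW(S) ⊇ FIRST(a) = {a}; new: +{a}
  S→d A: FOLLOW(A) ⊇ FOLLOW(S) ⊇ {$,a}; new: +{$,a}
  FOLLOW(S)={$,a}  FOLLOW(A)={$,a}  FOLLOW(B)={$}
pass 2:
  S→B: FOLLOW(B) ⊇ FOLLOW(S) ⊇ {$,a}; new: +{a}
  FOLLOW(S)={$,a}  FOLLOW(A)={$,a}  FOLLOW(B)={$,a}
pass 3: (no change)
  FOLLOW(S)={$,a}  FOLLOW(A)={$,a}  FOLLOW(B)={$,a}

FOLLOW(S) = ["$", "a"]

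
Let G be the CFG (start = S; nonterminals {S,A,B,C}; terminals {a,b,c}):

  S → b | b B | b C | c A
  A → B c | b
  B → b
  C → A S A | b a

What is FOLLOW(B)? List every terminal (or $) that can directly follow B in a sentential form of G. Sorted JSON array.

Compute FIRST by fixpoint:
[1]
  A via A→b: +{b}
  B via B→b: +{b}
  C via C→A S A: +{b}
  S via S→b: +{b}
  S via S→c A: +{c}
  FIRST(S)={b,c}  FIRST(A)={b}  FIRST(B)={b}  FIRST(C)={b}
[2] (no change)
  FIRST(S)={b,c}  FIRST(A)={b}  FIRST(B)={b}  FIRST(C)={b}

FOLLOW iteration:
initialize: $ ∈ FOLLOW(S)
[1]
  A→B c: FOLLOW(B) ⊇ FIRST(c) = {c}; new: +{c}
  C→A S A: FOLLOW(A) ⊇ FIRST(S) = {b,c}; new: +{b,c}
  C→A S A: FOLLOW(S) ⊇ FIRST(A) = {b}; new: +{b}
  S→b B: FOLLOW(B) ⊇ FOLLOW(S) ⊇ {$,b}; new: +{$,b}
  S→b C: FOLLOW(C) ⊇ FOLLOW(S) ⊇ {$,b}; new: +{$,b}
  S→c A: FOLLOW(A) ⊇ FOLLOW(S) ⊇ {$,b}; new: +{$}
  FOLLOW[S]={$,b}  FOLLOW[A]={$,b,c}  FOLLOW[B]={$,b,c}  FOLLOW[C]={$,b}
[2] done
  FOLLOW[S]={$,b}  FOLLOW[A]={$,b,c}  FOLLOW[B]={$,b,c}  FOLLOW[C]={$,b}

FOLLOW(B) = ["$", "b", "c"]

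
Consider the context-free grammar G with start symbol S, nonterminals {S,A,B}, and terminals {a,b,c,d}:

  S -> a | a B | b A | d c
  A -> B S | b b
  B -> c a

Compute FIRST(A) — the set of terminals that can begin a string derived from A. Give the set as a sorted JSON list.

FIRST sets, iterate to fixpoint:
pass 1:
  A via A→b b: +{b}
  B via B→c a: +{c}
  S via S→a: +{a}
  S via S→b A: +{b}
  S via S→d c: +{d}
  FIRST(S)={a,b,d}  FIRST(A)={b}  FIRST(B)={c}
pass 2:
  A via A→B S: +{c}
  FIRST(S)={a,b,d}  FIRST(A)={b,c}  FIRST(B)={c}
pass 3: (no change)
  FIRST(S)={a,b,d}  FIRST(A)={b,c}  FIRST(B)={c}

FIRST(A) = ["b", "c"]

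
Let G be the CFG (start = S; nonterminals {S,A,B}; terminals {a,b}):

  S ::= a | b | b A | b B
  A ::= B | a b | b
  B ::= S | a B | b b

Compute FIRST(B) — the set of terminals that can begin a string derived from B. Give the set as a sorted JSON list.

FIRST sets, iterate to fixpoint:
[1]
  A via A→a b: +{a}
  A via A→b: +{b}
  B via B→a B: +{a}
  B via B→b b: +{b}
  S via S→a: +{a}
  S via S→b: +{b}
  S: {a,b}  A: {a,b}  B: {a,b}
[2] (no change)
  S: {a,b}  A: {a,b}  B: {a,b}

FIRST(B) = ["a", "b"]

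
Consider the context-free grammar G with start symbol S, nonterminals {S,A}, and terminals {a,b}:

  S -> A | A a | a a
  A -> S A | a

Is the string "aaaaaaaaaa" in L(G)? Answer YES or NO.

CNF form of G:
  S -> A T0 | S A | T0 T0 | a
  A -> S A | a
  T0 -> a

CYK table (by increasing span):
  T[0,0] 'a' = {A,S,T0}  orig:{A,S}
  T[1,1] 'a' = {A,S,T0}  orig:{A,S}
  T[2,2] 'a' = {A,S,T0}  orig:{A,S}
  T[3,3] 'a' = {A,S,T0}  orig:{A,S}
  T[4,4] 'a' = {A,S,T0}  orig:{A,S}
  T[5,5] 'a' = {A,S,T0}  orig:{A,S}
  T[6,6] 'a' = {A,S,T0}  orig:{A,S}
  T[7,7] 'a' = {A,S,T0}  orig:{A,S}
  T[8,8] 'a' = {A,S,T0}  orig:{A,S}
  T[9,9] 'a' = {A,S,T0}  orig:{A,S}
  T[0,1] 'aa' = {A,S}
  T[1,2] 'aa' = {A,S}
  T[2,3] 'aa' = {A,S}
  T[3,4] 'aa' = {A,S}
  T[4,5] 'aa' = {A,S}
  T[5,6] 'aa' = {A,S}
  T[6,7] 'aa' = {A,S}
  T[7,8] 'aa' = {A,S}
  T[8,9] 'aa' = {A,S}
  T[0,2] 'aaa' = {A,S}
  T[1,3] 'aaa' = {A,S}
  T[2,4] 'aaa' = {A,S}
  T[3,5] 'aaa' = {A,S}
  T[4,6] 'aaa' = {A,S}
  T[5,7] 'aaa' = {A,S}
  T[6,8] 'aaa' = {A,S}
  T[7,9] 'aaa' = {A,S}
  T[0,3] 'aaaa' = {A,S}
  T[1,4] 'aaaa' = {A,S}
  T[2,5] 'aaaa' = {A,S}
  T[3,6] 'aaaa' = {A,S}
  T[4,7] 'aaaa' = {A,S}
  T[5,8] 'aaaa' = {A,S}
  T[6,9] 'aaaa' = {A,S}
  T[0,4] 'aaaaa' = {A,S}
  T[1,5] 'aaaaa' = {A,S}
  T[2,6] 'aaaaa' = {A,S}
  T[3,7] 'aaaaa' = {A,S}
  T[4,8] 'aaaaa' = {A,S}
  T[5,9] 'aaaaa' = {A,S}
  T[0,5] 'aaaaaa' = {A,S}
  T[1,6] 'aaaaaa' = {A,S}
  T[2,7] 'aaaaaa' = {A,S}
  T[3,8] 'aaaaaa' = {A,S}
  T[4,9] 'aaaaaa' = {A,S}
  T[0,6] 'aaaaaaa' = {A,S}
  T[1,7] 'aaaaaaa' = {A,S}
  T[2,8] 'aaaaaaa' = {A,S}
  T[3,9] 'aaaaaaa' = {A,S}
  T[0,7] 'aaaaaaaa' = {A,S}
  T[1,8] 'aaaaaaaa' = {A,S}
  T[2,9] 'aaaaaaaa' = {A,S}
  T[0,8] 'aaaaaaaaa' = {A,S}
  T[1,9] 'aaaaaaaaa' = {A,S}
  T[0,9] 'aaaaaaaaaa' = {A,S}

S ∈ T[0,9] ⇒ YES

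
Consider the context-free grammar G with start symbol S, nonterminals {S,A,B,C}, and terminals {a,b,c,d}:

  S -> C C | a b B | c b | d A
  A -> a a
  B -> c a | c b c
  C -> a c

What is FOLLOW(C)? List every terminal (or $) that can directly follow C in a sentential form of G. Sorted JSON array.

Compute FIRST by fixpoint:
[1]
  A via A→a a: +{a}
  B via B→c a: +{c}
  C via C→a c: +{a}
  S via S→C C: +{a}
  S via S→c b: +{c}
  S via S→d A: +{d}
  S: {a,c,d}  A: {a}  B: {c}  C: {a}
[2] done
  S: {a,c,d}  A: {a}  B: {c}  C: {a}

Compute FOLLOW by fixpoint:
FOLLOW(S) := {$}
iter 1:
  S→C C: FOLLOW(C) ⊇ FIRST(C) = {a}; new: +{a}
  S→C C: FOLLOW(C) ⊇ FOLLOW(S) ⊇ {$}; new: +{$}
  S→a b B: FOLLOW(B) ⊇ FOLLOW(S) ⊇ {$}; new: +{$}
  S→d A: FOLLOW(A) ⊇ FOLLOW(S) ⊇ {$}; new: +{$}
  FOLLOW[S]={$}  FOLLOW[A]={$}  FOLLOW[B]={$}  FOLLOW[C]={$,a}
iter 2: (stable)
  FOLLOW[S]={$}  FOLLOW[A]={$}  FOLLOW[B]={$}  FOLLOW[C]={$,a}

FOLLOW(C) = ["$", "a"]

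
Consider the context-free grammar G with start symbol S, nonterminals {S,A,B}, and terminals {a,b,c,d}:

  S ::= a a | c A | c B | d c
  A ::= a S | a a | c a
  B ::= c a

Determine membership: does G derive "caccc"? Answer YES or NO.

Convert to CNF:
  S -> T0 T0 | T1 A | T1 B | T2 T1
  A -> T0 S | T0 T0 | T1 T0
  B -> T1 T0
  T0 -> a
  T1 -> c
  T2 -> d

CYK table (by increasing span):
  cell(0,0) c: {T1}  orig:{}
  cell(1,1) a: {T0}  orig:{}
  cell(2,2) c: {T1}  orig:{}
  cell(3,3) c: {T1}  orig:{}
  cell(4,4) c: {T1}  orig:{}
  cell(0,1) ca: {A,B}
  cell(1,2) ac: ∅
  cell(2,3) cc: ∅
  cell(3,4) cc: ∅
  cell(0,2) cac: ∅
  cell(1,3) acc: ∅
  cell(2,4) ccc: ∅
  cell(0,3) cacc: ∅
  cell(1,4) accc: ∅
  cell(0,4) caccc: ∅

S ∉ T[0,4] ⇒ NO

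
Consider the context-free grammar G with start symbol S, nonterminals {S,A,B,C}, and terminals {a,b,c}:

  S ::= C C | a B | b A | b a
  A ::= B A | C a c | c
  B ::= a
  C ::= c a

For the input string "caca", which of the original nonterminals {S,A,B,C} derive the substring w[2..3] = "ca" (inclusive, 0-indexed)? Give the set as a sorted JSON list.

CNF form of G:
  S -> C C | T0 B | T2 A | T2 T0
  A -> B A | C X3 | c
  B -> a
  C -> T1 T0
  T0 -> a
  T1 -> c
  T2 -> b
  X3 -> T0 T1

CYK fill — only the sub-triangle for w[2..3]:
  T[2,2] 'c' = {A,T1}  orig:{A}
  T[3,3] 'a' = {B,T0}  orig:{B}
  T[2,3] 'ca' = {C}

Original NTs in T[2,3] deriving "ca": ["C"]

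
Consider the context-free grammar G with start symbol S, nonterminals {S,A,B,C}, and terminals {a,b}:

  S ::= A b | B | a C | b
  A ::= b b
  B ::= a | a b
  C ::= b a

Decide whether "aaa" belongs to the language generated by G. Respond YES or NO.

Convert to CNF:
  S -> A T0 | T1 C | T1 T0 | a | b
  A -> T0 T0
  B -> T1 T0 | a
  C -> T0 T1
  T0 -> b
  T1 -> a

CYK fill:
  cell(0,0) a: {B,S,T1}  orig:{B,S}
  cell(1,1) a: {B,S,T1}  orig:{B,S}
  cell(2,2) a: {B,S,T1}  orig:{B,S}
  cell(0,1) aa: ∅
  cell(1,2) aa: ∅
  cell(0,2) aaa: ∅

S ∉ T[0,2] ⇒ NO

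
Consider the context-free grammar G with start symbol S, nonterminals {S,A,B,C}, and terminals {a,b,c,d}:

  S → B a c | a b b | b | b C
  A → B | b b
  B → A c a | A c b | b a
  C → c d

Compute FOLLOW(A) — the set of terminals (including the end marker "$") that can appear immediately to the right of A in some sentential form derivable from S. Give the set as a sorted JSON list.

FIRST iteration:
pass 1:
  A via A→b b: +{b}
  B via B→A c a: +{b}
  C via C→c d: +{c}
  S via S→B a c: +{b}
  S via S→a b b: +{a}
  FIRST[S]={a,b}  FIRST[A]={b}  FIRST[B]={b}  FIRST[C]={c}
pass 2: done
  FIRST[S]={a,b}  FIRST[A]={b}  FIRST[B]={b}  FIRST[C]={c}

FOLLOW sets:
seed FOLLOW(S) with $
[1]
  B→A c a: FOLLOW(A) ⊇ FIRST(c) = {c}; new: +{c}
  S→B a c: FOLLOW(B) ⊇ FIRST(a) = {a}; new: +{a}
  S→b C: FOLLOW(C) ⊇ FOLLOW(S) ⊇ {$}; new: +{$}
  S: {$}  A: {c}  B: {a}  C: {$}
[2]
  A→B: FOLLOW(B) ⊇ FOLLOW(A) ⊇ {c}; new: +{c}
  S: {$}  A: {c}  B: {a,c}  C: {$}
[3] — fixpoint
  S: {$}  A: {c}  B: {a,c}  C: {$}

FOLLOW(A) = ["c"]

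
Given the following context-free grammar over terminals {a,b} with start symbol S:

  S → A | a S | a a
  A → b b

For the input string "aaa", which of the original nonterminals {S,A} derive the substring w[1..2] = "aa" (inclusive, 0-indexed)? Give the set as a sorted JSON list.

Convert to CNF:
  S -> T0 T0 | T1 S | T1 T1
  A -> T0 T0
  T0 -> b
  T1 -> a

Fill CYK table bottom-up, restricted to cells inside w[1..2]:
  [1..1]={T1}  "a"  orig:{}
  [2..2]={T1}  "a"  orig:{}
  [1..2]={S}  "aa"

Original NTs in T[1,2] deriving "aa": ["S"]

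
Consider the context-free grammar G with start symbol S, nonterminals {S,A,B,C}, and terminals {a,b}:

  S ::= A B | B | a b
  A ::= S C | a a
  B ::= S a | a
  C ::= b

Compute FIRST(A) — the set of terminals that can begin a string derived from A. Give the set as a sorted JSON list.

Compute FIRST by fixpoint:
pass 1:
  A via A→a a: +{a}
  B via B→a: +{a}
  C via C→b: +{b}
  S via S→A B: +{a}
  S: {a}  A: {a}  B: {a}  C: {b}
pass 2: (stable)
  S: {a}  A: {a}  B: {a}  C: {b}

FIRST(A) = ["a"]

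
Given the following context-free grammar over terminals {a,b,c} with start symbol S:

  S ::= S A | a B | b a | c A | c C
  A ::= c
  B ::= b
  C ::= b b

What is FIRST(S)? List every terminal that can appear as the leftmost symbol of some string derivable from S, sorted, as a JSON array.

FIRST sets, iterate to fixpoint:
round 1:
  A via A→c: +{c}
  B via B→b: +{b}
  C via C→b b: +{b}
  S via S→a B: +{a}
  S via S→b a: +{b}
  S via S→c A: +{c}
  FIRST[S]={a,b,c}  FIRST[A]={c}  FIRST[B]={b}  FIRST[C]={b}
round 2: (no change)
  FIRST[S]={a,b,c}  FIRST[A]={c}  FIRST[B]={b}  FIRST[C]={b}

FIRST(S) = ["a", "b", "c"]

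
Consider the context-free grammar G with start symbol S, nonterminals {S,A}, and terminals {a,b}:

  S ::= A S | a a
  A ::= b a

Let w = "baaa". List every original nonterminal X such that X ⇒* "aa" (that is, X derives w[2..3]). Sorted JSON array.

Convert to CNF:
  S -> A S | T1 T1
  A -> T0 T1
  T0 -> b
  T1 -> a

CYK fill — only the sub-triangle for w[2..3]:
  T[2,2] 'a' = {T1}  orig:{}
  T[3,3] 'a' = {T1}  orig:{}
  T[2,3] 'aa' = {S}

Original NTs in T[2,3] deriving "aa": ["S"]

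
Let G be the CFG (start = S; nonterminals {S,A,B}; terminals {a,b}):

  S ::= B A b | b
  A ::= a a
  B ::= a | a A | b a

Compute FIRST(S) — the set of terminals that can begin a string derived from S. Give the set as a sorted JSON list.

Compute FIRST by fixpoint:
iter 1:
  A via A→a a: +{a}
  B via B→a: +{a}
  B via B→b a: +{b}
  S via S→B A b: +{a,b}
  FIRST(S)={a,b}  FIRST(A)={a}  FIRST(B)={a,b}
iter 2: (stable)
  FIRST(S)={a,b}  FIRST(A)={a}  FIRST(B)={a,b}

FIRST(S) = ["a", "b"]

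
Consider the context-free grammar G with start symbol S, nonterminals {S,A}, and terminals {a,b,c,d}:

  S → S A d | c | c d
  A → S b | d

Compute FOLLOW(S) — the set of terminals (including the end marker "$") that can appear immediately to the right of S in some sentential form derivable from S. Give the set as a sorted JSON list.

Compute FIRST by fixpoint:
iter 1:
  A via A→d: +{d}
  S via S→c: +{c}
  FIRST(S)={c}  FIRST(A)={d}
iter 2:
  A via A→S b: +{c}
  FIRST(S)={c}  FIRST(A)={c,d}
iter 3: done
  FIRST(S)={c}  FIRST(A)={c,d}

FOLLOW iteration:
FOLLOW(S) := {$}
[1]
  A→S b: FOLLOW(S) ⊇ FIRST(b) = {b}; new: +{b}
  S→S A d: FOLLOW(S) ⊇ FIRST(A) = {c,d}; new: +{c,d}
  S→S A d: FOLLOW(A) ⊇ FIRST(d) = {d}; new: +{d}
  S: {$,b,c,d}  A: {d}
[2] — fixpoint
  S: {$,b,c,d}  A: {d}

FOLLOW(S) = ["$", "b", "c", "d"]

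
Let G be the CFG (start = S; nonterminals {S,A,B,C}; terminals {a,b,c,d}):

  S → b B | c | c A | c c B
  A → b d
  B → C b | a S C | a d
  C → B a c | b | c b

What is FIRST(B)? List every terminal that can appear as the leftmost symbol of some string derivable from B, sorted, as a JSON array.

FIRST iteration:
iter 1:
  A via A→b d: +{b}
  B via B→a S C: +{a}
  C via C→B a c: +{a}
  C via C→b: +{b}
  C via C→c b: +{c}
  S via S→b B: +{b}
  S via S→c: +{c}
  FIRST(S)={b,c}  FIRST(A)={b}  FIRST(B)={a}  FIRST(C)={a,b,c}
iter 2:
  B via B→C b: +{b,c}
  FIRST(S)={b,c}  FIRST(A)={b}  FIRST(B)={a,b,c}  FIRST(C)={a,b,c}
iter 3: (stable)
  FIRST(S)={b,c}  FIRST(A)={b}  FIRST(B)={a,b,c}  FIRST(C)={a,b,c}

FIRST(B) = ["a", "b", "c"]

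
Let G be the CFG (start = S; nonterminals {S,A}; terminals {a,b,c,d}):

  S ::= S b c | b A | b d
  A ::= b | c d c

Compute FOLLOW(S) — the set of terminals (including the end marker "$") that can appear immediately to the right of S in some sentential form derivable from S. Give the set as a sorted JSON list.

Compute FIRST by fixpoint:
[1]
  A via A→b: +{b}
  A via A→c d c: +{c}
  S via S→b A: +{b}
  FIRST(S)={b}  FIRST(A)={b,c}
[2] — fixpoint
  FIRST(S)={b}  FIRST(A)={b,c}

Compute FOLLOW by fixpoint:
seed FOLLOW(S) with $
iter 1:
  S→S b c: FOLLOW(S) ⊇ FIRST(b) = {b}; new: +{b}
  S→b A: FOLLOW(A) ⊇ FOLLOW(S) ⊇ {$,b}; new: +{$,b}
  S: {$,b}  A: {$,b}
iter 2: — fixpoint
  S: {$,b}  A: {$,b}

FOLLOW(S) = ["$", "b"]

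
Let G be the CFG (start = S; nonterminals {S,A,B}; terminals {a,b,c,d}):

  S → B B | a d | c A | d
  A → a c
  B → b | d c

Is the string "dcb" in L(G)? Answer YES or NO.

Convert to CNF:
  S -> B B | T0 T2 | T1 A | d
  A -> T0 T1
  B -> T2 T1 | b
  T0 -> a
  T1 -> c
  T2 -> d

Fill CYK table bottom-up:
  [0..0]={S,T2}  "d"  orig:{S}
  [1..1]={T1}  "c"  orig:{}
  [2..2]={B}  "b"
  [0..1]={B}  "dc"
  [1..2]=∅  "cb"
  [0..2]={S}  "dcb"

S ∈ T[0,2] ⇒ YES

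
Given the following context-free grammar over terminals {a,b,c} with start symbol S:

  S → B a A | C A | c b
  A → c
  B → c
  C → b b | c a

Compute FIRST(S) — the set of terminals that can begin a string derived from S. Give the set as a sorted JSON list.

FIRST sets, iterate to fixpoint:
round 1:
  A via A→c: +{c}
  B via B→c: +{c}
  C via C→b b: +{b}
  C via C→c a: +{c}
  S via S→B a A: +{c}
  S via S→C A: +{b}
  FIRST(S)={b,c}  FIRST(A)={c}  FIRST(B)={c}  FIRST(C)={b,c}
round 2: done
  FIRST(S)={b,c}  FIRST(A)={c}  FIRST(B)={c}  FIRST(C)={b,c}

FIRST(S) = ["b", "c"]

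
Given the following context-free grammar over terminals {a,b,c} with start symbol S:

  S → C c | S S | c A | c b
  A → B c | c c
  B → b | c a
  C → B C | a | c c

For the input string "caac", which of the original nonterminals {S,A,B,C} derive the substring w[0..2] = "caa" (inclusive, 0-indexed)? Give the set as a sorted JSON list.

CNF form of G:
  S -> C T0 | S S | T0 A | T0 T2
  A -> B T0 | T0 T0
  B -> T0 T1 | b
  C -> B C | T0 T0 | a
  T0 -> c
  T1 -> a
  T2 -> b

Fill CYK table bottom-up (cells [i..j] with 0 ≤ i ≤ j ≤ 2 only):
  T[0,0] 'c' = {T0}  orig:{}
  T[1,1] 'a' = {C,T1}  orig:{C}
  T[2,2] 'a' = {C,T1}  orig:{C}
  T[0,1] 'ca' = {B}
  T[1,2] 'aa' = ∅
  T[0,2] 'caa' = {C}

Original NTs in T[0,2] deriving "caa": ["C"]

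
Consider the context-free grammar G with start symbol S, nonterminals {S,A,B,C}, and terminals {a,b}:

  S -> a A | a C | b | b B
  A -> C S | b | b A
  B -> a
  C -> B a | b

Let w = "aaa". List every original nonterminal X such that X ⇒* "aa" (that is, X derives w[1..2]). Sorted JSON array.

CNF form of G:
  S -> T0 B | T1 A | T1 C | b
  A -> C S | T0 A | b
  B -> a
  C -> B T1 | b
  T0 -> b
  T1 -> a

CYK table (by increasing span), restricted to cells inside w[1..2]:
  [1..1]={B,T1}  "a"  orig:{B}
  [2..2]={B,T1}  "a"  orig:{B}
  [1..2]={C}  "aa"

Original NTs in T[1,2] deriving "aa": ["C"]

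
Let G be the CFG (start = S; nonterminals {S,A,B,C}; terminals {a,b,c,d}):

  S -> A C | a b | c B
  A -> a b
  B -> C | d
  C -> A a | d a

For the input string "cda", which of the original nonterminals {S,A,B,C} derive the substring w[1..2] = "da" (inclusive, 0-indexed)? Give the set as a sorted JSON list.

Convert to CNF:
  S -> A C | T0 T1 | T3 B
  A -> T0 T1
  B -> A T0 | T2 T0 | d
  C -> A T0 | T2 T0
  T0 -> a
  T1 -> b
  T2 -> d
  T3 -> c

CYK table (by increasing span) (cells [i..j] with 1 ≤ i ≤ j ≤ 2 only):
  T[1,1] 'd' = {B,T2}  orig:{B}
  T[2,2] 'a' = {T0}  orig:{}
  T[1,2] 'da' = {B,C}

Original NTs in T[1,2] deriving "da": ["B", "C"]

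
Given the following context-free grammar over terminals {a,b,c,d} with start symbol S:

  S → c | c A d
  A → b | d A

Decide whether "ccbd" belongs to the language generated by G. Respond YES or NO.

CNF form of G:
  S -> T1 X2 | c
  A -> T0 A | b
  T0 -> d
  T1 -> c
  X2 -> A T0

CYK fill:
  T[0,0] 'c' = {S,T1}  orig:{S}
  T[1,1] 'c' = {S,T1}  orig:{S}
  T[2,2] 'b' = {A}
  T[3,3] 'd' = {T0}  orig:{}
  T[0,1] 'cc' = ∅
  T[1,2] 'cb' = ∅
  T[2,3] 'bd' = {X2}  orig:{}
  T[0,2] 'ccb' = ∅
  T[1,3] 'cbd' = {S}
  T[0,3] 'ccbd' = ∅

S ∉ T[0,3] ⇒ NO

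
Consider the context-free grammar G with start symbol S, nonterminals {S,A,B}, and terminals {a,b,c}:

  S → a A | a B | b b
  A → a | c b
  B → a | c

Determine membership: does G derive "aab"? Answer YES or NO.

CNF form of G:
  S -> T1 T1 | T2 A | T2 B
  A -> T0 T1 | a
  B -> a | c
  T0 -> c
  T1 -> b
  T2 -> a

CYK table (by increasing span):
  cell(0,0) a: {A,B,T2}  orig:{A,B}
  cell(1,1) a: {A,B,T2}  orig:{A,B}
  cell(2,2) b: {T1}  orig:{}
  cell(0,1) aa: {S}
  cell(1,2) ab: ∅
  cell(0,2) aab: ∅

S ∉ T[0,2] ⇒ NO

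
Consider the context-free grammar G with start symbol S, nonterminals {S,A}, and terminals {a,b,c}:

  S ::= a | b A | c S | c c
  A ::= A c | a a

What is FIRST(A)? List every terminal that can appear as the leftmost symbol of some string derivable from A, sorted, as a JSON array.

Compute FIRST by fixpoint:
round 1:
  A via A→a a: +{a}
  S via S→a: +{a}
  S via S→b A: +{b}
  S via S→c S: +{c}
  FIRST[S]={a,b,c}  FIRST[A]={a}
round 2: (no change)
  FIRST[S]={a,b,c}  FIRST[A]={a}

FIRST(A) = ["a"]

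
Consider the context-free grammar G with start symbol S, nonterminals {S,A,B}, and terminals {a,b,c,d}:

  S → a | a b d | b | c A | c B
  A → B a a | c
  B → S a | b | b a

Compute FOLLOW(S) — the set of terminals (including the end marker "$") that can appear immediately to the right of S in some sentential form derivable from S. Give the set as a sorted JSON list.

Compute FIRST by fixpoint:
[1]
  A via A→c: +{c}
  B via B→b: +{b}
  S via S→a: +{a}
  S via S→b: +{b}
  S via S→c A: +{c}
  FIRST[S]={a,b,c}  FIRST[A]={c}  FIRST[B]={b}
[2]
  A via A→B a a: +{b}
  B via B→S a: +{a,c}
  FIRST[S]={a,b,c}  FIRST[A]={b,c}  FIRST[B]={a,b,c}
[3]
  A via A→B a a: +{a}
  FIRST[S]={a,b,c}  FIRST[A]={a,b,c}  FIRST[B]={a,b,c}
[4] (no change)
  FIRST[S]={a,b,c}  FIRST[A]={a,b,c}  FIRST[B]={a,b,c}

FOLLOW sets:
initialize: $ ∈ FOLLOW(S)
pass 1:
  A→B a a: FOLLOW(B) ⊇ FIRST(a) = {a}; new: +{a}
  B→S a: FOLLOW(S) ⊇ FIRST(a) = {a}; new: +{a}
  S→c A: FOLLOW(A) ⊇ FOLLOW(S) ⊇ {$,a}; new: +{$,a}
  S→c B: FOLLOW(B) ⊇ FOLLOW(S) ⊇ {$,a}; new: +{$}
  FOLLOW[S]={$,a}  FOLLOW[A]={$,a}  FOLLOW[B]={$,a}
pass 2: done
  FOLLOW[S]={$,a}  FOLLOW[A]={$,a}  FOLLOW[B]={$,a}

FOLLOW(S) = ["$", "a"]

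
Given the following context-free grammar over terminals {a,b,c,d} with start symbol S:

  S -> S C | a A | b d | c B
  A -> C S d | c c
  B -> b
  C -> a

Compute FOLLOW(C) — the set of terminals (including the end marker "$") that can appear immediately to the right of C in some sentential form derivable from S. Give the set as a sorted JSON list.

FIRST iteration:
pass 1:
  A via A→c c: +{c}
  B via B→b: +{b}
  C via C→a: +{a}
  S via S→a A: +{a}
  S via S→b d: +{b}
  S via S→c B: +{c}
  FIRST[S]={a,b,c}  FIRST[A]={c}  FIRST[B]={b}  FIRST[C]={a}
pass 2:
  A via A→C S d: +{a}
  FIRST[S]={a,b,c}  FIRST[A]={a,c}  FIRST[B]={b}  FIRST[C]={a}
pass 3: (no change)
  FIRST[S]={a,b,c}  FIRST[A]={a,c}  FIRST[B]={b}  FIRST[C]={a}

FOLLOW iteration:
seed FOLLOW(S) with $
[1]
  A→C S d: FOLLOW(C) ⊇ FIRST(S) = {a,b,c}; new: +{a,b,c}
  A→C S d: FOLLOW(S) ⊇ FIRST(d) = {d}; new: +{d}
  S→S C: FOLLOW(S) ⊇ FIRST(C) = {a}; new: +{a}
  S→S C: FOLLOW(C) ⊇ FOLLOW(S) ⊇ {$,a,d}; new: +{$,d}
  S→a A: FOLLOW(A) ⊇ FOLLOW(S) ⊇ {$,a,d}; new: +{$,a,d}
  S→c B: FOLLOW(B) ⊇ FOLLOW(S) ⊇ {$,a,d}; new: +{$,a,d}
  FOLLOW(S)={$,a,d}  FOLLOW(A)={$,a,d}  FOLLOW(B)={$,a,d}  FOLLOW(C)={$,a,b,c,d}
[2] — fixpoint
  FOLLOW(S)={$,a,d}  FOLLOW(A)={$,a,d}  FOLLOW(B)={$,a,d}  FOLLOW(C)={$,a,b,c,d}

FOLLOW(C) = ["$", "a", "b", "c", "d"]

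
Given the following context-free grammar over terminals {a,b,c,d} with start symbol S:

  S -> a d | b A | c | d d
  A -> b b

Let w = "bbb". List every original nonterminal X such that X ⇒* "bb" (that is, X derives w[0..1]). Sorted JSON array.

CNF form of G:
  S -> T0 A | T1 T2 | T2 T2 | c
  A -> T0 T0
  T0 -> b
  T1 -> a
  T2 -> d

CYK table (by increasing span) (cells [i..j] with 0 ≤ i ≤ j ≤ 1 only):
  [0..0]={T0}  "b"  orig:{}
  [1..1]={T0}  "b"  orig:{}
  [0..1]={A}  "bb"

Original NTs in T[0,1] deriving "bb": ["A"]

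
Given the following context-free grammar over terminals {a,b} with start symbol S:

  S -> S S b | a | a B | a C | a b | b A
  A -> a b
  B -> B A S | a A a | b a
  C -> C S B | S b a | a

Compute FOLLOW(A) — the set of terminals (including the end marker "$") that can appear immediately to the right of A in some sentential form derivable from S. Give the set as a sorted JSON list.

Compute FIRST by fixpoint:
round 1:
  A via A→a b: +{a}
  B via B→a A a: +{a}
  B via B→b a: +{b}
  C via C→a: +{a}
  S via S→a: +{a}
  S via S→b A: +{b}
  S: {a,b}  A: {a}  B: {a,b}  C: {a}
round 2:
  C via C→S b a: +{b}
  S: {a,b}  A: {a}  B: {a,b}  C: {a,b}
round 3: — fixpoint
  S: {a,b}  A: {a}  B: {a,b}  C: {a,b}

FOLLOW iteration:
seed FOLLOW(S) with $
pass 1:
  B→B A S: FOLLOW(B) ⊇ FIRST(A) = {a}; new: +{a}
  B→B A S: FOLLOW(A) ⊇ FIRST(S) = {a,b}; new: +{a,b}
  B→B A S: FOLLOW(S) ⊇ FOLLOW(B) ⊇ {a}; new: +{a}
  C→C S B: FOLLOW(C) ⊇ FIRST(S) = {a,b}; new: +{a,b}
  C→C S B: FOLLOW(S) ⊇ FIRST(B) = {a,b}; new: +{b}
  C→C S B: FOLLOW(B) ⊇ FOLLOW(C) ⊇ {a,b}; new: +{b}
  S→a B: FOLLOW(B) ⊇ FOLLOW(S) ⊇ {$,a,b}; new: +{$}
  S→a C: FOLLOW(C) ⊇ FOLLOW(S) ⊇ {$,a,b}; new: +{$}
  S→b A: FOLLOW(A) ⊇ FOLLOW(S) ⊇ {$,a,b}; new: +{$}
  FOLLOW[S]={$,a,b}  FOLLOW[A]={$,a,b}  FOLLOW[B]={$,a,b}  FOLLOW[C]={$,a,b}
pass 2: (stable)
  FOLLOW[S]={$,a,b}  FOLLOW[A]={$,a,b}  FOLLOW[B]={$,a,b}  FOLLOW[C]={$,a,b}

FOLLOW(A) = ["$", "a", "b"]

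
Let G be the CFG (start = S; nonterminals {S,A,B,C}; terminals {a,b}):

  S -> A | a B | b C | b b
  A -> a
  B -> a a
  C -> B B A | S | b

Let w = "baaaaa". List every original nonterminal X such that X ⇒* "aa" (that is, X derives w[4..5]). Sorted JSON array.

CNF form of G:
  S -> T0 B | T1 C | T1 T1 | a
  A -> a
  B -> T0 T0
  C -> B X2 | T0 B | T1 C | T1 T1 | a | b
  T0 -> a
  T1 -> b
  X2 -> B A

Fill CYK table bottom-up, restricted to cells inside w[4..5]:
  T[4,4] 'a' = {A,C,S,T0}  orig:{A,C,S}
  T[5,5] 'a' = {A,C,S,T0}  orig:{A,C,S}
  T[4,5] 'aa' = {B}

Original NTs in T[4,5] deriving "aa": ["B"]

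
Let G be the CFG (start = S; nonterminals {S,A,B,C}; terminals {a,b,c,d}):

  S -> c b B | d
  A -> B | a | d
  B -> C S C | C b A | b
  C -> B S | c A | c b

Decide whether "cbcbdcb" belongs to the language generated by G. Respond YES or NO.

CNF form of G:
  S -> T1 X6 | d
  A -> C X2 | C X3 | a | b | d
  B -> C X4 | C X5 | b
  C -> B S | T1 A | T1 T0
  T0 -> b
  T1 -> c
  X2 -> S C
  X3 -> T0 A
  X4 -> S C
  X5 -> T0 A
  X6 -> T0 B

Fill CYK table bottom-up:
  [0..0]={T1}  "c"  orig:{}
  [1..1]={A,B,T0}  "b"  orig:{A,B}
  [2..2]={T1}  "c"  orig:{}
  [3..3]={A,B,T0}  "b"  orig:{A,B}
  [4..4]={A,S}  "d"
  [5..5]={T1}  "c"  orig:{}
  [6..6]={A,B,T0}  "b"  orig:{A,B}
  [0..1]={C}  "cb"
  [1..2]=∅  "bc"
  [2..3]={C}  "cb"
  [3..4]={C,X3,X5}  "bd"  orig:{C}
  [4..5]=∅  "dc"
  [5..6]={C}  "cb"
  [0..2]=∅  "cbc"
  [1..3]=∅  "bcb"
  [2..4]=∅  "cbd"
  [3..5]=∅  "bdc"
  [4..6]={X2,X4}  "dcb"  orig:{}
  [0..3]=∅  "cbcb"
  [1..4]=∅  "bcbd"
  [2..5]=∅  "cbdc"
  [3..6]=∅  "bdcb"
  [0..4]=∅  "cbcbd"
  [1..5]=∅  "bcbdc"
  [2..6]={A,B}  "cbdcb"
  [0..5]=∅  "cbcbdc"
  [1..6]={X3,X5,X6}  "bcbdcb"  orig:{}
  [0..6]={S}  "cbcbdcb"

S ∈ T[0,6] ⇒ YES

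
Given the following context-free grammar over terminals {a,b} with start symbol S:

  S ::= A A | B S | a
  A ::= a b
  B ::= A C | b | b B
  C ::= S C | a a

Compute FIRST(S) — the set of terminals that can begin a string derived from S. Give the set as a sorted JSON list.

Compute FIRST by fixpoint:
round 1:
  A via A→a b: +{a}
  B via B→A C: +{a}
  B via B→b: +{b}
  C via C→a a: +{a}
  S via S→A A: +{a}
  S via S→B S: +{b}
  FIRST(S)={a,b}  FIRST(A)={a}  FIRST(B)={a,b}  FIRST(C)={a}
round 2:
  C via C→S C: +{b}
  FIRST(S)={a,b}  FIRST(A)={a}  FIRST(B)={a,b}  FIRST(C)={a,b}
round 3: (no change)
  FIRST(S)={a,b}  FIRST(A)={a}  FIRST(B)={a,b}  FIRST(C)={a,b}

FIRST(S) = ["a", "b"]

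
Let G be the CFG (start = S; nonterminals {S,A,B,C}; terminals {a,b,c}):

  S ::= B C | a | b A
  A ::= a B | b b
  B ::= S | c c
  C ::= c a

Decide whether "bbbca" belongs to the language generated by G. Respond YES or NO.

Convert to CNF:
  S -> B C | T1 A | a
  A -> T0 B | T1 T1
  B -> B C | T1 A | T2 T2 | a
  C -> T2 T0
  T0 -> a
  T1 -> b
  T2 -> c

CYK table (by increasing span):
  [0..0]={T1}  "b"  orig:{}
  [1..1]={T1}  "b"  orig:{}
  [2..2]={T1}  "b"  orig:{}
  [3..3]={T2}  "c"  orig:{}
  [4..4]={B,S,T0}  "a"  orig:{B,S}
  [0..1]={A}  "bb"
  [1..2]={A}  "bb"
  [2..3]=∅  "bc"
  [3..4]={C}  "ca"
  [0..2]={B,S}  "bbb"
  [1..3]=∅  "bbc"
  [2..4]=∅  "bca"
  [0..3]=∅  "bbbc"
  [1..4]=∅  "bbca"
  [0..4]={B,S}  "bbbca"

S ∈ T[0,4] ⇒ YES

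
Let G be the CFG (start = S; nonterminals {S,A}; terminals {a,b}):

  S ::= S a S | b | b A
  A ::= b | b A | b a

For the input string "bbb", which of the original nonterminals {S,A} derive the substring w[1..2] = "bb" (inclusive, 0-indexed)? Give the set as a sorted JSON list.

CNF form of G:
  S -> S X2 | T0 A | b
  A -> T0 A | T0 T1 | b
  T0 -> b
  T1 -> a
  X2 -> T1 S

CYK table (by increasing span) — only the sub-triangle for w[1..2]:
  cell(1,1) b: {A,S,T0}  orig:{A,S}
  cell(2,2) b: {A,S,T0}  orig:{A,S}
  cell(1,2) bb: {A,S}

Original NTs in T[1,2] deriving "bb": ["A", "S"]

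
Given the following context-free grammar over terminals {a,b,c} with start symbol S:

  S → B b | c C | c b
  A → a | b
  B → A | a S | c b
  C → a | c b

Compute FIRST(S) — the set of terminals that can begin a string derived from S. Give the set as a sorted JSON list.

FIRST iteration:
round 1:
  A via A→a: +{a}
  A via A→b: +{b}
  B via B→A: +{a,b}
  B via B→c b: +{c}
  C via C→a: +{a}
  C via C→c b: +{c}
  S via S→B b: +{a,b,c}
  FIRST[S]={a,b,c}  FIRST[A]={a,b}  FIRST[B]={a,b,c}  FIRST[C]={a,c}
round 2: — fixpoint
  FIRST[S]={a,b,c}  FIRST[A]={a,b}  FIRST[B]={a,b,c}  FIRST[C]={a,c}

FIRST(S) = ["a", "b", "c"]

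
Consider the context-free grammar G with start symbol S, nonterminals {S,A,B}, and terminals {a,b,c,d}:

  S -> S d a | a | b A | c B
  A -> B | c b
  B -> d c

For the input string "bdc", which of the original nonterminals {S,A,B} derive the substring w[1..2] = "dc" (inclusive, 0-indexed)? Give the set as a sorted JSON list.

Convert to CNF:
  S -> S X4 | T0 B | T1 A | a
  A -> T0 T1 | T2 T0
  B -> T2 T0
  T0 -> c
  T1 -> b
  T2 -> d
  T3 -> a
  X4 -> T2 T3

CYK table (by increasing span), restricted to cells inside w[1..2]:
  T[1,1] 'd' = {T2}  orig:{}
  T[2,2] 'c' = {T0}  orig:{}
  T[1,2] 'dc' = {A,B}

Original NTs in T[1,2] deriving "dc": ["A", "B"]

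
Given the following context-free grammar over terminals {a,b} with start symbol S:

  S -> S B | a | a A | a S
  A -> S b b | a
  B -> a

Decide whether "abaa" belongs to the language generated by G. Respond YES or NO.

CNF form of G:
  S -> S B | T1 A | T1 S | a
  A -> S X2 | a
  B -> a
  T0 -> b
  T1 -> a
  X2 -> T0 T0

Fill CYK table bottom-up:
  cell(0,0) a: {A,B,S,T1}  orig:{A,B,S}
  cell(1,1) b: {T0}  orig:{}
  cell(2,2) a: {A,B,S,T1}  orig:{A,B,S}
  cell(3,3) a: {A,B,S,T1}  orig:{A,B,S}
  cell(0,1) ab: ∅
  cell(1,2) ba: ∅
  cell(2,3) aa: {S}
  cell(0,2) aba: ∅
  cell(1,3) baa: ∅
  cell(0,3) abaa: ∅

S ∉ T[0,3] ⇒ NO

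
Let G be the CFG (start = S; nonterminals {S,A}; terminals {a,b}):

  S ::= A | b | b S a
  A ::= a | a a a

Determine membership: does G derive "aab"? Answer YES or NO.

Convert to CNF:
  S -> T0 X3 | T1 X4 | a | b
  A -> T0 X2 | a
  T0 -> a
  T1 -> b
  X2 -> T0 T0
  X3 -> T0 T0
  X4 -> S T0

CYK table (by increasing span):
  cell(0,0) a: {A,S,T0}  orig:{A,S}
  cell(1,1) a: {A,S,T0}  orig:{A,S}
  cell(2,2) b: {S,T1}  orig:{S}
  cell(0,1) aa: {X2,X3,X4}  orig:{}
  cell(1,2) ab: ∅
  cell(0,2) aab: ∅

S ∉ T[0,2] ⇒ NO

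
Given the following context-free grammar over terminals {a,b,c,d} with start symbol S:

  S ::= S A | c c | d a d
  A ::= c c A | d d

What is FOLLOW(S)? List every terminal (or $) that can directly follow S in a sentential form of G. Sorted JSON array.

FIRST iteration:
round 1:
  A via A→c c A: +{c}
  A via A→d d: +{d}
  S via S→c c: +{c}
  S via S→d a d: +{d}
  FIRST[S]={c,d}  FIRST[A]={c,d}
round 2: — fixpoint
  FIRST[S]={c,d}  FIRST[A]={c,d}

FOLLOW sets:
initialize: $ ∈ FOLLOW(S)
round 1:
  S→S A: FOLLOW(S) ⊇ FIRST(A) = {c,d}; new: +{c,d}
  S→S A: FOLLOW(A) ⊇ FOLLOW(S) ⊇ {$,c,d}; new: +{$,c,d}
  FOLLOW[S]={$,c,d}  FOLLOW[A]={$,c,d}
round 2: (no change)
  FOLLOW[S]={$,c,d}  FOLLOW[A]={$,c,d}

FOLLOW(S) = ["$", "c", "d"]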